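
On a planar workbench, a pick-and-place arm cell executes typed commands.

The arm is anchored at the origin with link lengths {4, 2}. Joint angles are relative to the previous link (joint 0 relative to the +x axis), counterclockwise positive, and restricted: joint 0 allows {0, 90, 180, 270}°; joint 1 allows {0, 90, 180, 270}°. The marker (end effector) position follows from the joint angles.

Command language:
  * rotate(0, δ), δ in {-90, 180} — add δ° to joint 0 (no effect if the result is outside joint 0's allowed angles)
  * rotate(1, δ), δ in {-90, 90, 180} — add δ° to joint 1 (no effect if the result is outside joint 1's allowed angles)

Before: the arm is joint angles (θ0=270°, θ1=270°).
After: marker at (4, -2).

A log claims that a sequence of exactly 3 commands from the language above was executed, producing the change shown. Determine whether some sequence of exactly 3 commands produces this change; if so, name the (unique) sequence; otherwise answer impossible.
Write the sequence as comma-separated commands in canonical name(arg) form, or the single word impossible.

t0: joint angles (θ0=270°, θ1=270°)
step 1 (rotate(0, -90)): joint angles (θ0=180°, θ1=270°)
step 2 (rotate(0, -90)): joint angles (θ0=90°, θ1=270°)
step 3 (rotate(0, -90)): joint angles (θ0=0°, θ1=270°)
no other 3-command option fits: unique.

rotate(0, -90), rotate(0, -90), rotate(0, -90)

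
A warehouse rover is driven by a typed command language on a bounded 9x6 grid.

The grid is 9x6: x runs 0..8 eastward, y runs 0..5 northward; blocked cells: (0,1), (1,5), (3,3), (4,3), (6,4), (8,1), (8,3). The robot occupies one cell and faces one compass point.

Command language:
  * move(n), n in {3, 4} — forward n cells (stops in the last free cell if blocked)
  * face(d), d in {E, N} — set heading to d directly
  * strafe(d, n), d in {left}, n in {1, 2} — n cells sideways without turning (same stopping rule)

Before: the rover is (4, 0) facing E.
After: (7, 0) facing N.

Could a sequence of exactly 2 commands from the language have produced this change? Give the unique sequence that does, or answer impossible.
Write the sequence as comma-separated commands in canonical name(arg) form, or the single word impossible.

key: position moved to (7,0) AND the heading swung to N — translation plus rotation needed
begin: (4, 0) facing E
[1] after move(3): (7, 0) facing E
[2] after face(N): (7, 0) facing N
uniquely the one of 36 2-step routes that fits.

move(3), face(N)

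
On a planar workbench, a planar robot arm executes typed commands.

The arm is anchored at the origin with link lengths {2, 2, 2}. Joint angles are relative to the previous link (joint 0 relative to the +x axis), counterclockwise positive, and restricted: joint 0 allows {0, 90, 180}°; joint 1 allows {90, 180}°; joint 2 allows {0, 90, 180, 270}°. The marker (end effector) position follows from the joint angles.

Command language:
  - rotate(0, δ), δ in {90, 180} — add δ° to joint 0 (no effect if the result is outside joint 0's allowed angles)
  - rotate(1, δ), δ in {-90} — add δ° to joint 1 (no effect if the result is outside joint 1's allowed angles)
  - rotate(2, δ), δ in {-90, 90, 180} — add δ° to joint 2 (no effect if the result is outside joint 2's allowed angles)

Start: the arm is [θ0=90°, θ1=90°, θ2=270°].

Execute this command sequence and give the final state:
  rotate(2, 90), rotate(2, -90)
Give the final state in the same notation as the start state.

[θ0=90°, θ1=90°, θ2=270°]

from: [θ0=90°, θ1=90°, θ2=270°]
1. rotate(2, 90) → [θ0=90°, θ1=90°, θ2=0°]
2. rotate(2, -90) → [θ0=90°, θ1=90°, θ2=270°]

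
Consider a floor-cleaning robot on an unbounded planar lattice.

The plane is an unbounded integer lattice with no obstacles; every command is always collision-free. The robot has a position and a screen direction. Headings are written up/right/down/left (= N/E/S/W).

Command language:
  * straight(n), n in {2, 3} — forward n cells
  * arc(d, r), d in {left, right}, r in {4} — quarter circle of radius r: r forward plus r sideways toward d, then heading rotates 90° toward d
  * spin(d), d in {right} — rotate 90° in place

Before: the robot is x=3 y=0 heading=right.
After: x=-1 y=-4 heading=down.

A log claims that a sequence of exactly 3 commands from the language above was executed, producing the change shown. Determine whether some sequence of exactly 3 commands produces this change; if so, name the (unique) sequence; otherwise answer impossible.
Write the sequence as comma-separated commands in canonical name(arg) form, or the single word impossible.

key: order matters: swapping spin(right) and arc(left, 4) lands elsewhere
start: x=3 y=0 heading=right
[1] after spin(right): x=3 y=0 heading=down
[2] after spin(right): x=3 y=0 heading=left
[3] after arc(left, 4): x=-1 y=-4 heading=down
no rival 3-sequence matches.

spin(right), spin(right), arc(left, 4)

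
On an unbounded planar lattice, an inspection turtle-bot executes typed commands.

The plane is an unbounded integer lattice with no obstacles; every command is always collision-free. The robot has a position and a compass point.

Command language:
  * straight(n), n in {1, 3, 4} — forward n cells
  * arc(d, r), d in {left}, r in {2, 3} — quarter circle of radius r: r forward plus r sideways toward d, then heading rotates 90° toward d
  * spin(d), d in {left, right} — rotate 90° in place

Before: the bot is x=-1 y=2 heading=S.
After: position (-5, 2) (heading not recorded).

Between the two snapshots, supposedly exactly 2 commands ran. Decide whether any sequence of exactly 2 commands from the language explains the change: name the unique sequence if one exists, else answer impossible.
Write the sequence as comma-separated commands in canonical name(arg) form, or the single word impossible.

key: order matters: swapping spin(right) and straight(4) lands elsewhere
start: x=-1 y=2 heading=S
t=1 spin(right) ⇒ x=-1 y=2 heading=W
t=2 straight(4) ⇒ x=-5 y=2 heading=W
uniquely the one of 49 2-step routes that fits.

spin(right), straight(4)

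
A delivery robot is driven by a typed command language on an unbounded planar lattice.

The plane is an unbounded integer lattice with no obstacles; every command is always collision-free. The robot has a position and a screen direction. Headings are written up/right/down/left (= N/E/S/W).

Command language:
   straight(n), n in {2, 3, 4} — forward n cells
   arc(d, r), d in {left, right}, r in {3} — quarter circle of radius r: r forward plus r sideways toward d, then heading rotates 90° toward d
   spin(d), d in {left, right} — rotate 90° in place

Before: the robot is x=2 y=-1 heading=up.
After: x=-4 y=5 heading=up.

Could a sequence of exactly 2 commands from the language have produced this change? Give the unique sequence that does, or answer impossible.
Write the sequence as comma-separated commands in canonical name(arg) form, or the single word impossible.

key: running arc(right, 3) before arc(left, 3) would end elsewhere — order is forced
initial: x=2 y=-1 heading=up
[1] after arc(left, 3): x=-1 y=2 heading=left
[2] after arc(right, 3): x=-4 y=5 heading=up
all 49 alternatives checked — unique.

arc(left, 3), arc(right, 3)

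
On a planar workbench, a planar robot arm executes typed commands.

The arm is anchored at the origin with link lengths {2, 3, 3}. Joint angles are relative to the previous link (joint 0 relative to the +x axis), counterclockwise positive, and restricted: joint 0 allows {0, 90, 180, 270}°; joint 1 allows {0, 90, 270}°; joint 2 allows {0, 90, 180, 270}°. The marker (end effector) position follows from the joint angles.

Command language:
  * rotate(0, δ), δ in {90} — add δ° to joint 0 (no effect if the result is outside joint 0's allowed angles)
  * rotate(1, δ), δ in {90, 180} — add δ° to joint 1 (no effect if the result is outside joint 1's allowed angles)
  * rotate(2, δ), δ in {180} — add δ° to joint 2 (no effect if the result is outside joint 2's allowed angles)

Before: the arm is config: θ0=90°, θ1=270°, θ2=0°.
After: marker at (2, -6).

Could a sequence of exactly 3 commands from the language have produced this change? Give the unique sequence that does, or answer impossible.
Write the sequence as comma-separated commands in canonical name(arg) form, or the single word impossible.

initial: config: θ0=90°, θ1=270°, θ2=0°
t=1 rotate(0, 90) ⇒ config: θ0=180°, θ1=270°, θ2=0°
t=2 rotate(0, 90) ⇒ config: θ0=270°, θ1=270°, θ2=0°
t=3 rotate(0, 90) ⇒ config: θ0=0°, θ1=270°, θ2=0°
uniquely the one of 64 3-step routes that fits.

rotate(0, 90), rotate(0, 90), rotate(0, 90)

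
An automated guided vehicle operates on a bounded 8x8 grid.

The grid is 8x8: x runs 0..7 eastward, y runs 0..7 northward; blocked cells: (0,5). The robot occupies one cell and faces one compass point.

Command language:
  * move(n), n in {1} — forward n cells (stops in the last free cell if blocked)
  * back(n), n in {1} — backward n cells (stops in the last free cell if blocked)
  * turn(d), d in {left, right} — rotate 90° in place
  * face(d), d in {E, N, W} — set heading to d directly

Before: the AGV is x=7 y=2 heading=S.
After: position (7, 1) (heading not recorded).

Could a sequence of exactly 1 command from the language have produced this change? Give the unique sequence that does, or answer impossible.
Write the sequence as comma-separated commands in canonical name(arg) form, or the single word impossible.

begin: x=7 y=2 heading=S
step 1 (move(1)): x=7 y=1 heading=S
uniquely the one of 7 1-step routes that fits.

move(1)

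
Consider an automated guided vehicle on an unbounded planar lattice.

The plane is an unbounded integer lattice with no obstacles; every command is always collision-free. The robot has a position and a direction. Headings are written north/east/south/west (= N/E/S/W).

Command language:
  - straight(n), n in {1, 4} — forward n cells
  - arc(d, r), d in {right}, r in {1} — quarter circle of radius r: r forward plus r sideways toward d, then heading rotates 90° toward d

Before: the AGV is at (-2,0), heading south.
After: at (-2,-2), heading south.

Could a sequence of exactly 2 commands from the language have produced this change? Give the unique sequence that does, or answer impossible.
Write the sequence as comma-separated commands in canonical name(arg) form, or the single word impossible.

straight(1), straight(1)

key: still facing S at the end — nothing in the sequence rotates
begin: at (-2,0), heading south
t=1 straight(1) ⇒ at (-2,-1), heading south
t=2 straight(1) ⇒ at (-2,-2), heading south
uniquely the one of 9 2-step routes that fits.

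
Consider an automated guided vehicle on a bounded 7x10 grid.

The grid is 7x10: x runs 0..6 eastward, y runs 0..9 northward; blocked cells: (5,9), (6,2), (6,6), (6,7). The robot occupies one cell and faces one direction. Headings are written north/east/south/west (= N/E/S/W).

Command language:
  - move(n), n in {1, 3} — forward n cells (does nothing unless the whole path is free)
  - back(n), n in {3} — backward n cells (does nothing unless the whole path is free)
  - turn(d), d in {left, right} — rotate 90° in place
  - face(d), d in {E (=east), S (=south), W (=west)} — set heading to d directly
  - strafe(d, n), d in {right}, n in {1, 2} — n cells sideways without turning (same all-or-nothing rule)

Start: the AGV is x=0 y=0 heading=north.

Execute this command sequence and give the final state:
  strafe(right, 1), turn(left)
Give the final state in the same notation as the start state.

x=1 y=0 heading=west

initial: x=0 y=0 heading=north
[1] after strafe(right, 1): x=1 y=0 heading=north
[2] after turn(left): x=1 y=0 heading=west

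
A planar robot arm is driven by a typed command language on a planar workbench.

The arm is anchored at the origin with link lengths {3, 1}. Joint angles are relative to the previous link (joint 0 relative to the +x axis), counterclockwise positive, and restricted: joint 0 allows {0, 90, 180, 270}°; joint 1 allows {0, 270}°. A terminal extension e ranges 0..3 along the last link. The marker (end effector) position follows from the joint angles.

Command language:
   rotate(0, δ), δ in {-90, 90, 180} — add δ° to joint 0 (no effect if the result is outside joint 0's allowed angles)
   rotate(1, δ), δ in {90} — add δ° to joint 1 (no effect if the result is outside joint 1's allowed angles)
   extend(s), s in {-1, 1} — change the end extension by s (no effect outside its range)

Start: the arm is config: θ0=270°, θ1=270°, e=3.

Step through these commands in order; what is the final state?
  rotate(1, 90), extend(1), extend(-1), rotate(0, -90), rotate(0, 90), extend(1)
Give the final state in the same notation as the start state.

begin: config: θ0=270°, θ1=270°, e=3
t=1 rotate(1, 90) ⇒ config: θ0=270°, θ1=0°, e=3
t=2 extend(1) ⇒ config: θ0=270°, θ1=0°, e=3
t=3 extend(-1) ⇒ config: θ0=270°, θ1=0°, e=2
t=4 rotate(0, -90) ⇒ config: θ0=180°, θ1=0°, e=2
t=5 rotate(0, 90) ⇒ config: θ0=270°, θ1=0°, e=2
t=6 extend(1) ⇒ config: θ0=270°, θ1=0°, e=3

config: θ0=270°, θ1=0°, e=3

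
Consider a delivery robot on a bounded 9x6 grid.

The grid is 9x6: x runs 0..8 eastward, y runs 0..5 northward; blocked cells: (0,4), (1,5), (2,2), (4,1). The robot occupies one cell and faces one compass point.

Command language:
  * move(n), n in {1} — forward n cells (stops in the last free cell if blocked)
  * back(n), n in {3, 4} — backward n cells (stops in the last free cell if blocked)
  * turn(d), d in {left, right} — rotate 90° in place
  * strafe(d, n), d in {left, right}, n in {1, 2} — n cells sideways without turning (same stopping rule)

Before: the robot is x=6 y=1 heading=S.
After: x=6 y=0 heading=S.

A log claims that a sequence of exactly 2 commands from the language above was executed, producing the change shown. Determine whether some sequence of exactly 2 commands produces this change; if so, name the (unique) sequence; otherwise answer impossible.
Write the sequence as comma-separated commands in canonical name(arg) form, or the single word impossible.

key: heading stays S — no command in the sequence turns
t0: x=6 y=1 heading=S
1. move(1) → x=6 y=0 heading=S
2. move(1) → x=6 y=0 heading=S
all 81 alternatives checked — unique.

move(1), move(1)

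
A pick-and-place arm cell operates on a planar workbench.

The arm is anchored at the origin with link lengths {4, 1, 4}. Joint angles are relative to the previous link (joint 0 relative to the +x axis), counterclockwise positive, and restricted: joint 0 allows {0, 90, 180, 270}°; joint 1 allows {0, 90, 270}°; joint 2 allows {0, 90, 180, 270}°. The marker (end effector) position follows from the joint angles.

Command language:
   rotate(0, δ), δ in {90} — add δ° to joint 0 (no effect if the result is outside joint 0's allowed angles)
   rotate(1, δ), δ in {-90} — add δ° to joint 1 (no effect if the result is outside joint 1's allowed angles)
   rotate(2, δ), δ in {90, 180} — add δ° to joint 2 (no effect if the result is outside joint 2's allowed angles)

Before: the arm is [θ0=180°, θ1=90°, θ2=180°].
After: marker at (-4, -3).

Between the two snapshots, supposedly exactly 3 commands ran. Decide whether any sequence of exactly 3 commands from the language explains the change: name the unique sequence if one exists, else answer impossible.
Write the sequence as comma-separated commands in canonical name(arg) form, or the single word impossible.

rotate(1, -90), rotate(1, -90), rotate(1, -90)

start: [θ0=180°, θ1=90°, θ2=180°]
step 1 (rotate(1, -90)): [θ0=180°, θ1=0°, θ2=180°]
step 2 (rotate(1, -90)): [θ0=180°, θ1=270°, θ2=180°]
step 3 (rotate(1, -90)): [θ0=180°, θ1=270°, θ2=180°]
all 64 alternatives checked — unique.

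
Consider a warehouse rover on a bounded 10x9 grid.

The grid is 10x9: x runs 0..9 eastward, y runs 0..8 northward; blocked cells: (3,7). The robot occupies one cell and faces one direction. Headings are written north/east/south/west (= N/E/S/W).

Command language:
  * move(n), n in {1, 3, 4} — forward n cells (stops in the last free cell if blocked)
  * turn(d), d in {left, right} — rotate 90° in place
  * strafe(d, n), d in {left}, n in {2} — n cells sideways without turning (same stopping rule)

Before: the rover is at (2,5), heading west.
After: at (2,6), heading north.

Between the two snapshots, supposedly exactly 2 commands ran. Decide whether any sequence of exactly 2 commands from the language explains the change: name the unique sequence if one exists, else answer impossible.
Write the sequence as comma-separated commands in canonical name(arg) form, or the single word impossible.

turn(right), move(1)

key: order matters: swapping turn(right) and move(1) lands elsewhere
begin: at (2,5), heading west
1. turn(right) → at (2,5), heading north
2. move(1) → at (2,6), heading north
no rival 2-sequence matches.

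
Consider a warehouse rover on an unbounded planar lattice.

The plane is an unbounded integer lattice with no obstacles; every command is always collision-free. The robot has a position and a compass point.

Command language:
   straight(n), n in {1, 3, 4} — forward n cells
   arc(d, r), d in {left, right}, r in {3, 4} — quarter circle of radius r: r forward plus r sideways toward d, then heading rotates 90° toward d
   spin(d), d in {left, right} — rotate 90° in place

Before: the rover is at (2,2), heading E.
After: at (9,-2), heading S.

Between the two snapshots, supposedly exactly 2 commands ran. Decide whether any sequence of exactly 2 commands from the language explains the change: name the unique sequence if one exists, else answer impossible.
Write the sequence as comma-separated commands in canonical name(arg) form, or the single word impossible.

key: order matters: swapping straight(3) and arc(right, 4) lands elsewhere
initial: at (2,2), heading E
1. straight(3) → at (5,2), heading E
2. arc(right, 4) → at (9,-2), heading S
all 81 alternatives checked — unique.

straight(3), arc(right, 4)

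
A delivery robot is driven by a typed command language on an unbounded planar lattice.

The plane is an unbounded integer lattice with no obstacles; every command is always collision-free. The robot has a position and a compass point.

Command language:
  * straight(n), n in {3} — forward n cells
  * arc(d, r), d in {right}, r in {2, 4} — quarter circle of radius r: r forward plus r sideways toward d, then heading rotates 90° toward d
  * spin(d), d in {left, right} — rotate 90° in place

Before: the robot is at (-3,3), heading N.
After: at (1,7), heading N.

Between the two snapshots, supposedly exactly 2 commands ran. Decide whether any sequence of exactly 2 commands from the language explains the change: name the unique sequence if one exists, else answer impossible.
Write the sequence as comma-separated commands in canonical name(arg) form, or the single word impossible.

key: heading stays N — rotations cancel among the 2 commands
from: at (-3,3), heading N
1. arc(right, 4) → at (1,7), heading E
2. spin(left) → at (1,7), heading N
uniquely the one of 25 2-step routes that fits.

arc(right, 4), spin(left)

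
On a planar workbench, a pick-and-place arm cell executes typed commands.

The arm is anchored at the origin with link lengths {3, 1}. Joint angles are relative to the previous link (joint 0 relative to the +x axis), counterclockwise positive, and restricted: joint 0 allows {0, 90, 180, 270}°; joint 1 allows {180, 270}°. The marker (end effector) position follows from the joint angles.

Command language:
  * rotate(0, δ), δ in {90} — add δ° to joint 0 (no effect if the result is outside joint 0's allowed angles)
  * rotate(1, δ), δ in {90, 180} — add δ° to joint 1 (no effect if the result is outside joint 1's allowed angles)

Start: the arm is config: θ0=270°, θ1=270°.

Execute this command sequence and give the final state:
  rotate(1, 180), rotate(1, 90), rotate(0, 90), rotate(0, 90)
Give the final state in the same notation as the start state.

config: θ0=90°, θ1=270°

start: config: θ0=270°, θ1=270°
[1] after rotate(1, 180): config: θ0=270°, θ1=270°
[2] after rotate(1, 90): config: θ0=270°, θ1=270°
[3] after rotate(0, 90): config: θ0=0°, θ1=270°
[4] after rotate(0, 90): config: θ0=90°, θ1=270°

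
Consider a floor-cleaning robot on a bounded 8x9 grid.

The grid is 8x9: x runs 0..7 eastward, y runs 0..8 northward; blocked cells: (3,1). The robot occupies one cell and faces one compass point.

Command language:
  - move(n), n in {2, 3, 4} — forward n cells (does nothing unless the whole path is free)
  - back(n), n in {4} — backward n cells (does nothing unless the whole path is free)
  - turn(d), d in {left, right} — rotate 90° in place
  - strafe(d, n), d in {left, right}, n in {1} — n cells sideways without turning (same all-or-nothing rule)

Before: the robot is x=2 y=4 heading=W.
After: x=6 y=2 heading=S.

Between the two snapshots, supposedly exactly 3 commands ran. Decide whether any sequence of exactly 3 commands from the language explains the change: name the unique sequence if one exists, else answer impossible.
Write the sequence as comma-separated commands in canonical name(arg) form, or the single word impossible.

key: order matters: swapping back(4) and move(2) lands elsewhere
initial: x=2 y=4 heading=W
1. back(4) → x=6 y=4 heading=W
2. turn(left) → x=6 y=4 heading=S
3. move(2) → x=6 y=2 heading=S
uniquely the one of 512 3-step routes that fits.

back(4), turn(left), move(2)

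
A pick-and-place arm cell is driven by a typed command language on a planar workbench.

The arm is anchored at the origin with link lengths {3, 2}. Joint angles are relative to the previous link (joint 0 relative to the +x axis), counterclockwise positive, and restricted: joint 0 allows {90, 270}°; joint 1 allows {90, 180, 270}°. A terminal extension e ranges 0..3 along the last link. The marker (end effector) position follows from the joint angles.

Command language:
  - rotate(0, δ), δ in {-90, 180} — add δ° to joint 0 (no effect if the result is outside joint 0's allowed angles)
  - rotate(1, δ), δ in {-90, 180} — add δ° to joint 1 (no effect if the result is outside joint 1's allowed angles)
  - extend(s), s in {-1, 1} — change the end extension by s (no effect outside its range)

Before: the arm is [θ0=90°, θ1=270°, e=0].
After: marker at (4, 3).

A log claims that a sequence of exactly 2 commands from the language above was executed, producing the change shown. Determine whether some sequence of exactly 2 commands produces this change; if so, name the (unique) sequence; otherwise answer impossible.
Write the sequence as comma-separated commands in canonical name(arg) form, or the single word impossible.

t0: [θ0=90°, θ1=270°, e=0]
[1] after extend(1): [θ0=90°, θ1=270°, e=1]
[2] after extend(1): [θ0=90°, θ1=270°, e=2]
all 36 alternatives checked — unique.

extend(1), extend(1)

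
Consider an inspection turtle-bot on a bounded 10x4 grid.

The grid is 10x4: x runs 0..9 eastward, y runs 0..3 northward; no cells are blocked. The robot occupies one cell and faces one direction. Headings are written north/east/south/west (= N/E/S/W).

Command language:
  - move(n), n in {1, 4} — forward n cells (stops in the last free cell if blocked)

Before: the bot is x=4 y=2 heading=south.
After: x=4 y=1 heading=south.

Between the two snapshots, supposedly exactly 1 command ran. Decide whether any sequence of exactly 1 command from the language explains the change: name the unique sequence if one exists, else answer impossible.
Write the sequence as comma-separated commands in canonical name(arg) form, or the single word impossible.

move(1)

key: heading stays S — the single command does not turn
start: x=4 y=2 heading=south
[1] after move(1): x=4 y=1 heading=south
all 2 alternatives checked — unique.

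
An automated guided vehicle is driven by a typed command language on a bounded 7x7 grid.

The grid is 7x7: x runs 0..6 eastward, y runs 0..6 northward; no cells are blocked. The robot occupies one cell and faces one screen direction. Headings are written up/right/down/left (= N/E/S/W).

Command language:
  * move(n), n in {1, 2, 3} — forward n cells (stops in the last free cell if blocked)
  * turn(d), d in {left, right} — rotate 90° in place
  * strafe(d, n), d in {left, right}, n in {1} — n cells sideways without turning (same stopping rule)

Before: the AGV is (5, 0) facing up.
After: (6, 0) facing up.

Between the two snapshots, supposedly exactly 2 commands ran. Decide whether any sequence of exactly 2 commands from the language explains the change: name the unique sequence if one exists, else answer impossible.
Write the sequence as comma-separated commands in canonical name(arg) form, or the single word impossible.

key: heading stays N — no command in the sequence turns
start: (5, 0) facing up
[1] after strafe(right, 1): (6, 0) facing up
[2] after strafe(right, 1): (6, 0) facing up
all 49 alternatives checked — unique.

strafe(right, 1), strafe(right, 1)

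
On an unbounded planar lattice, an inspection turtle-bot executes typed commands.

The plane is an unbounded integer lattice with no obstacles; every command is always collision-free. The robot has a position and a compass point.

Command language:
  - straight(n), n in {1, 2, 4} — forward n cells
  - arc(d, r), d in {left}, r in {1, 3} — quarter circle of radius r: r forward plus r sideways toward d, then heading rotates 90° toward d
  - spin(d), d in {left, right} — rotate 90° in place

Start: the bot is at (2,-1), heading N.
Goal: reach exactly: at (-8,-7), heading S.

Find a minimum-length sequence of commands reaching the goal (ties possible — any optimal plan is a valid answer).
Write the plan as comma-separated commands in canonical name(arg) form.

arc(left, 1), straight(4), straight(2), arc(left, 3), straight(4)

from: at (2,-1), heading N
1. arc(left, 1) → at (1,0), heading W
2. straight(4) → at (-3,0), heading W
3. straight(2) → at (-5,0), heading W
4. arc(left, 3) → at (-8,-3), heading S
5. straight(4) → at (-8,-7), heading S
nothing shorter than 5 reaches the goal.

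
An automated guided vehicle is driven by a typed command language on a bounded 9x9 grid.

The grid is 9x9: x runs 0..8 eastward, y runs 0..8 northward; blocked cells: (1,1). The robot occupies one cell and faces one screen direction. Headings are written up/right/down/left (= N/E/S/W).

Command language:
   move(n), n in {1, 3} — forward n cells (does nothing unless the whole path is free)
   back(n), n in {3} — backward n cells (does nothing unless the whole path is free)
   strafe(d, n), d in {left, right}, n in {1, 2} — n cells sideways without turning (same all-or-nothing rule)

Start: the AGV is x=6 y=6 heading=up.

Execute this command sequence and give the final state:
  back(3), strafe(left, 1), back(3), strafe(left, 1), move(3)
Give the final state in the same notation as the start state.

from: x=6 y=6 heading=up
[1] after back(3): x=6 y=3 heading=up
[2] after strafe(left, 1): x=5 y=3 heading=up
[3] after back(3): x=5 y=0 heading=up
[4] after strafe(left, 1): x=4 y=0 heading=up
[5] after move(3): x=4 y=3 heading=up

x=4 y=3 heading=up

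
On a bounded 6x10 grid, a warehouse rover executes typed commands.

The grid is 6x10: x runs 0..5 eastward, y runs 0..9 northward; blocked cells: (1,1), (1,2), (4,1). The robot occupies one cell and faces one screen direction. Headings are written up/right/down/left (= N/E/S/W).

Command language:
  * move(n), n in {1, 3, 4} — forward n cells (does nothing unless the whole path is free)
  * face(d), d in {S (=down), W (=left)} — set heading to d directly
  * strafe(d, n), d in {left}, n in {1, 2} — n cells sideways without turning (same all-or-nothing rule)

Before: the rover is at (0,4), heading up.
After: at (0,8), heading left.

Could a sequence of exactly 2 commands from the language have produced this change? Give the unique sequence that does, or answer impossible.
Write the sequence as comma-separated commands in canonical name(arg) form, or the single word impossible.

move(4), face(W)

key: position moved to (0,8) AND the heading swung to W — translation plus rotation needed
from: at (0,4), heading up
[1] after move(4): at (0,8), heading up
[2] after face(W): at (0,8), heading left
all 49 alternatives checked — unique.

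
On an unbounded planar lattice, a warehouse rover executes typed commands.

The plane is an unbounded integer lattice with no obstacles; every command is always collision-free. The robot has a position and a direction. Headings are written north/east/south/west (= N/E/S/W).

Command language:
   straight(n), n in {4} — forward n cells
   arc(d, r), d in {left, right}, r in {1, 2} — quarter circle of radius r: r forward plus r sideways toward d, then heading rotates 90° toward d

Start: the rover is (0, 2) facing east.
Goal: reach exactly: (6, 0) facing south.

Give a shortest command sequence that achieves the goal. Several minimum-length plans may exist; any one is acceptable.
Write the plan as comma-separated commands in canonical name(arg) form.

straight(4), arc(right, 2)

t0: (0, 2) facing east
1. straight(4) → (4, 2) facing east
2. arc(right, 2) → (6, 0) facing south
minimal: 2 command(s), checked below 2.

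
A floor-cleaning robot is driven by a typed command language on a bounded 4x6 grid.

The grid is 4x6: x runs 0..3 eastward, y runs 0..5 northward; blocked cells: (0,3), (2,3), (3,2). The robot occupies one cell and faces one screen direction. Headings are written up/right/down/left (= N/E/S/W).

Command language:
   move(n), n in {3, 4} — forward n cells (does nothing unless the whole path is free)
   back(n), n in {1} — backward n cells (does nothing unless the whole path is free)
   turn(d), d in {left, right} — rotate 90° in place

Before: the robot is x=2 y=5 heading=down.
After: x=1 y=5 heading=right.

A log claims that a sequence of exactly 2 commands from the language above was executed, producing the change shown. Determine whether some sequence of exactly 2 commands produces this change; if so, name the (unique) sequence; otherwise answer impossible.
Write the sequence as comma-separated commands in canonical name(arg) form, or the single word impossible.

turn(left), back(1)

key: order matters: swapping turn(left) and back(1) lands elsewhere
begin: x=2 y=5 heading=down
t=1 turn(left) ⇒ x=2 y=5 heading=right
t=2 back(1) ⇒ x=1 y=5 heading=right
no other 2-command option fits: unique.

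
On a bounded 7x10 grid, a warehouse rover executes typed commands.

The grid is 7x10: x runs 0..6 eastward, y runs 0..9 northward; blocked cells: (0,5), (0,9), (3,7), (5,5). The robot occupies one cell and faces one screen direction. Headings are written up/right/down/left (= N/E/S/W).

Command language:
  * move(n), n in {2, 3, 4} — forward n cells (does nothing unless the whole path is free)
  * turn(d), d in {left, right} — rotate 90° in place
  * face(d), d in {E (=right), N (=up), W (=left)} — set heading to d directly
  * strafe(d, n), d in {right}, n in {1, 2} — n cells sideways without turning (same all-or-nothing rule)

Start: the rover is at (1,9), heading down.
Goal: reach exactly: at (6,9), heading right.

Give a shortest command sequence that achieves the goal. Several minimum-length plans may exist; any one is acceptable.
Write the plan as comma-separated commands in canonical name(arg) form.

t0: at (1,9), heading down
1. face(E) → at (1,9), heading right
2. move(3) → at (4,9), heading right
3. move(2) → at (6,9), heading right
nothing shorter than 3 reaches the goal.

face(E), move(3), move(2)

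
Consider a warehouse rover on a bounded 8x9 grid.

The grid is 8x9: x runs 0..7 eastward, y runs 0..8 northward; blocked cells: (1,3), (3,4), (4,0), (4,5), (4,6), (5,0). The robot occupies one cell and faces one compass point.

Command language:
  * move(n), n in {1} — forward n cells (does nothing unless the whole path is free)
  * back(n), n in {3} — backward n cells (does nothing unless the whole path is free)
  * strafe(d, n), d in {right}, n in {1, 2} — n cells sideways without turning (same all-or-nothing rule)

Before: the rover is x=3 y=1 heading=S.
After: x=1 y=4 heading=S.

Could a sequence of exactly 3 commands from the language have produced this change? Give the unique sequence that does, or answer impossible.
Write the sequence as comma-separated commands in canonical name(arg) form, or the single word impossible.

strafe(right, 1), back(3), strafe(right, 1)

key: heading stays S — no command in the sequence turns
t0: x=3 y=1 heading=S
t=1 strafe(right, 1) ⇒ x=2 y=1 heading=S
t=2 back(3) ⇒ x=2 y=4 heading=S
t=3 strafe(right, 1) ⇒ x=1 y=4 heading=S
no other 3-command option fits: unique.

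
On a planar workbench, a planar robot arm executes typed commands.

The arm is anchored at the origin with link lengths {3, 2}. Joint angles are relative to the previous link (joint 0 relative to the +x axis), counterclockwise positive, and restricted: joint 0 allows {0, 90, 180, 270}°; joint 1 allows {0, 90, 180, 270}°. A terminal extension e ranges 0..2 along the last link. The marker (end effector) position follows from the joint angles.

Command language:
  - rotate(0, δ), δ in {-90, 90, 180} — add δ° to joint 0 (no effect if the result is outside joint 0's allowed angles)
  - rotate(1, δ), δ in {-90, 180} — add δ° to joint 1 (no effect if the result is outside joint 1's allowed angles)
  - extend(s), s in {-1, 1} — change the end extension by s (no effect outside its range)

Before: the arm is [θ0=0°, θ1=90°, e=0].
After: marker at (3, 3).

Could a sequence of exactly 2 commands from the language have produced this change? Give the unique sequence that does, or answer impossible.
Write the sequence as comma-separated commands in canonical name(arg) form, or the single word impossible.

key: running extend(1) before extend(-1) would end elsewhere — order is forced
initial: [θ0=0°, θ1=90°, e=0]
1. extend(-1) → [θ0=0°, θ1=90°, e=0]
2. extend(1) → [θ0=0°, θ1=90°, e=1]
uniquely the one of 49 2-step routes that fits.

extend(-1), extend(1)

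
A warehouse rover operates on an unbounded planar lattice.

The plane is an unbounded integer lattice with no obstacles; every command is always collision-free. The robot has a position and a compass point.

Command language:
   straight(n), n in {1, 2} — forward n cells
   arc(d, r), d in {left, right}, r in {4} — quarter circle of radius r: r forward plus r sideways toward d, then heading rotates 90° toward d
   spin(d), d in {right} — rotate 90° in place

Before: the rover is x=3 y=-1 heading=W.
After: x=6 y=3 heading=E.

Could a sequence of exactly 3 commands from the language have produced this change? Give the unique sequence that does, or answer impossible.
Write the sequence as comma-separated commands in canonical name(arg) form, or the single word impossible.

key: cell and facing (now E) both changed — the 3 commands mix motion and turning
start: x=3 y=-1 heading=W
[1] after straight(1): x=2 y=-1 heading=W
[2] after spin(right): x=2 y=-1 heading=N
[3] after arc(right, 4): x=6 y=3 heading=E
uniquely the one of 125 3-step routes that fits.

straight(1), spin(right), arc(right, 4)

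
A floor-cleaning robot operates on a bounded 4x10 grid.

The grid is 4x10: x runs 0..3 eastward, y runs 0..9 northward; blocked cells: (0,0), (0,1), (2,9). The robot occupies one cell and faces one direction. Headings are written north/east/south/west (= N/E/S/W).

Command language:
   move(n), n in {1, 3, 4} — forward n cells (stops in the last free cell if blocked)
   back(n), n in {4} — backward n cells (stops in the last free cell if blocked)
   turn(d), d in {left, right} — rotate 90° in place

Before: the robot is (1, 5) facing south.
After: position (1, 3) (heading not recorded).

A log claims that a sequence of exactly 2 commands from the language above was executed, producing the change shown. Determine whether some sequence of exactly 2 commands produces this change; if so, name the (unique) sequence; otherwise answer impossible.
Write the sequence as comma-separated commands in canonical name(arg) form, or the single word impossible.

initial: (1, 5) facing south
[1] after move(1): (1, 4) facing south
[2] after move(1): (1, 3) facing south
no rival 2-sequence matches.

move(1), move(1)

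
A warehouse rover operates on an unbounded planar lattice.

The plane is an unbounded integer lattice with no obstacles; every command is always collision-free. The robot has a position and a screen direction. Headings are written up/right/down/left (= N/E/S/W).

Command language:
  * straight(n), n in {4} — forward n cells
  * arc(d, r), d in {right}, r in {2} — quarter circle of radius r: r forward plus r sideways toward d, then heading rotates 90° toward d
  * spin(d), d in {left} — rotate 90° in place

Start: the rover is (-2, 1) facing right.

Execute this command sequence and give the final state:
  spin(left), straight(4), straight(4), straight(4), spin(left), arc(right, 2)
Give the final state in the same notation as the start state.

(-4, 15) facing up

begin: (-2, 1) facing right
1. spin(left) → (-2, 1) facing up
2. straight(4) → (-2, 5) facing up
3. straight(4) → (-2, 9) facing up
4. straight(4) → (-2, 13) facing up
5. spin(left) → (-2, 13) facing left
6. arc(right, 2) → (-4, 15) facing up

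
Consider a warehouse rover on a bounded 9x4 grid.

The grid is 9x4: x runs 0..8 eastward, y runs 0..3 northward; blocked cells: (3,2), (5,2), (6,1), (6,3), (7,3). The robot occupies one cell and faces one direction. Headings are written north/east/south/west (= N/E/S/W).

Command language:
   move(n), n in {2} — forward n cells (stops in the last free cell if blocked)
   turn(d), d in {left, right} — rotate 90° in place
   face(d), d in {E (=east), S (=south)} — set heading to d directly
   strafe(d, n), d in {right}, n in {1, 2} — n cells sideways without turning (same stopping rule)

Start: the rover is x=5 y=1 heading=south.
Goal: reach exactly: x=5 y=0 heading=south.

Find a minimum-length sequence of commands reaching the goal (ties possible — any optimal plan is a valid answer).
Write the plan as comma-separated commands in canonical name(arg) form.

move(2)

from: x=5 y=1 heading=south
[1] after move(2): x=5 y=0 heading=south
nothing shorter than 1 reaches the goal.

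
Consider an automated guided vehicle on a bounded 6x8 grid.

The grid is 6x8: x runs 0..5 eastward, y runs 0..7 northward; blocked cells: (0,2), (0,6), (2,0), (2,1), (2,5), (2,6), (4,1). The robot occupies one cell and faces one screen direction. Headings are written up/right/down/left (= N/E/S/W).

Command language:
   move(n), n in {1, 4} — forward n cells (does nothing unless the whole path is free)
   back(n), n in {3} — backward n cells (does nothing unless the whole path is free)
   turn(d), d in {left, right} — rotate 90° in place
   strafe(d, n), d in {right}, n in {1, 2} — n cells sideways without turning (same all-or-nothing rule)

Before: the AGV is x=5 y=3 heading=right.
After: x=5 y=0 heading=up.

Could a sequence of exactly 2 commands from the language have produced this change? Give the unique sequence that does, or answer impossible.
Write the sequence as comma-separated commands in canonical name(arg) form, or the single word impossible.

turn(left), back(3)

key: order matters: swapping turn(left) and back(3) lands elsewhere
start: x=5 y=3 heading=right
t=1 turn(left) ⇒ x=5 y=3 heading=up
t=2 back(3) ⇒ x=5 y=0 heading=up
no other 2-command option fits: unique.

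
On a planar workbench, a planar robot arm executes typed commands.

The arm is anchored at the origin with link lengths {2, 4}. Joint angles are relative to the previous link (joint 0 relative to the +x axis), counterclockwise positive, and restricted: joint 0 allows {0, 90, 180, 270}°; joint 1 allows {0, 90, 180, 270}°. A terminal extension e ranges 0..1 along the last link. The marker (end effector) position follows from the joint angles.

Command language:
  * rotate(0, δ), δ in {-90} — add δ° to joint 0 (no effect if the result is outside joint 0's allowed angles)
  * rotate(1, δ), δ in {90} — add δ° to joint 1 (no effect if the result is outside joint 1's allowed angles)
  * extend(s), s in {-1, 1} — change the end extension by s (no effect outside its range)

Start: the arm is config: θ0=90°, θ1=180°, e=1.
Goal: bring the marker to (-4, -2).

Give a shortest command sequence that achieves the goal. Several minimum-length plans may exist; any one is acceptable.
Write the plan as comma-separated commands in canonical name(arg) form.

t0: config: θ0=90°, θ1=180°, e=1
[1] after extend(-1): config: θ0=90°, θ1=180°, e=0
[2] after rotate(0, -90): config: θ0=0°, θ1=180°, e=0
[3] after rotate(0, -90): config: θ0=270°, θ1=180°, e=0
[4] after rotate(1, 90): config: θ0=270°, θ1=270°, e=0
no 3-step plan works, so 4 is optimal.

extend(-1), rotate(0, -90), rotate(0, -90), rotate(1, 90)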